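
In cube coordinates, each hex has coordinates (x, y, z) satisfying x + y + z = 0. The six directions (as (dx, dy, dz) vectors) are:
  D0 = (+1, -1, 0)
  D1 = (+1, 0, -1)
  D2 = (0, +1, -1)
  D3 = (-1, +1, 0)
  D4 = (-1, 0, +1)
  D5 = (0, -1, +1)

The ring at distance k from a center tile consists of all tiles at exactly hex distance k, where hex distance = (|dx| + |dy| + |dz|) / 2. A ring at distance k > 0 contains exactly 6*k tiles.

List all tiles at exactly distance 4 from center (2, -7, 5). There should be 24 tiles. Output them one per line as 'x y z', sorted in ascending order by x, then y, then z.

Walk ring at distance 4 from (2, -7, 5):
Start at center + D4*4 = (-2, -7, 9)
  hex 0: (-2, -7, 9)
  hex 1: (-1, -8, 9)
  hex 2: (0, -9, 9)
  hex 3: (1, -10, 9)
  hex 4: (2, -11, 9)
  hex 5: (3, -11, 8)
  hex 6: (4, -11, 7)
  hex 7: (5, -11, 6)
  hex 8: (6, -11, 5)
  hex 9: (6, -10, 4)
  hex 10: (6, -9, 3)
  hex 11: (6, -8, 2)
  hex 12: (6, -7, 1)
  hex 13: (5, -6, 1)
  hex 14: (4, -5, 1)
  hex 15: (3, -4, 1)
  hex 16: (2, -3, 1)
  hex 17: (1, -3, 2)
  hex 18: (0, -3, 3)
  hex 19: (-1, -3, 4)
  hex 20: (-2, -3, 5)
  hex 21: (-2, -4, 6)
  hex 22: (-2, -5, 7)
  hex 23: (-2, -6, 8)
Sorted: 24 hexes.

Answer: -2 -7 9
-2 -6 8
-2 -5 7
-2 -4 6
-2 -3 5
-1 -8 9
-1 -3 4
0 -9 9
0 -3 3
1 -10 9
1 -3 2
2 -11 9
2 -3 1
3 -11 8
3 -4 1
4 -11 7
4 -5 1
5 -11 6
5 -6 1
6 -11 5
6 -10 4
6 -9 3
6 -8 2
6 -7 1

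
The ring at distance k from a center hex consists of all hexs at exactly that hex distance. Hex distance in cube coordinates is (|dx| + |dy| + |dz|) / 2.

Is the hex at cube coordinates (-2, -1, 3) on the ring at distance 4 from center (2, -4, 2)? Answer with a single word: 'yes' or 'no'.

|px - cx| = |-2 - 2| = 4
|py - cy| = |-1 - (-4)| = 3
|pz - cz| = |3 - 2| = 1
distance = (4+3+1)/2 = 8/2 = 4
radius = 4; distance == radius -> yes

Answer: yes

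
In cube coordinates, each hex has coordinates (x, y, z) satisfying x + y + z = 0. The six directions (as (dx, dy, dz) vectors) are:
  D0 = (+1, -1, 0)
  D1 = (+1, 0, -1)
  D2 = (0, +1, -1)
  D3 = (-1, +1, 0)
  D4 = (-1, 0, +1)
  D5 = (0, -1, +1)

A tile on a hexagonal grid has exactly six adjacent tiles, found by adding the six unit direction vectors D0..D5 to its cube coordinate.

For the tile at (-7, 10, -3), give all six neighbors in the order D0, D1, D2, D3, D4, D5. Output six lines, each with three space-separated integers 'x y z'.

Answer: -6 9 -3
-6 10 -4
-7 11 -4
-8 11 -3
-8 10 -2
-7 9 -2

Derivation:
Center: (-7, 10, -3). Add each direction:
  D0: (-7, 10, -3) + (1, -1, 0) = (-6, 9, -3)
  D1: (-7, 10, -3) + (1, 0, -1) = (-6, 10, -4)
  D2: (-7, 10, -3) + (0, 1, -1) = (-7, 11, -4)
  D3: (-7, 10, -3) + (-1, 1, 0) = (-8, 11, -3)
  D4: (-7, 10, -3) + (-1, 0, 1) = (-8, 10, -2)
  D5: (-7, 10, -3) + (0, -1, 1) = (-7, 9, -2)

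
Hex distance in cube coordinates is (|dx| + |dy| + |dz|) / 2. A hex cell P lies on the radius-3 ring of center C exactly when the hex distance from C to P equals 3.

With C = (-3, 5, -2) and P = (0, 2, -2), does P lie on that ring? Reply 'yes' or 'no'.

|px - cx| = |0 - (-3)| = 3
|py - cy| = |2 - 5| = 3
|pz - cz| = |-2 - (-2)| = 0
distance = (3+3+0)/2 = 6/2 = 3
radius = 3; distance == radius -> yes

Answer: yes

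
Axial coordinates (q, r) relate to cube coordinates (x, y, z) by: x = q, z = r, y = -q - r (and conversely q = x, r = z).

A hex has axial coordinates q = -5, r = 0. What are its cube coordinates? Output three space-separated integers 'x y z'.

Answer: -5 5 0

Derivation:
x = q = -5
z = r = 0
y = -x - z = -(-5) - (0) = 5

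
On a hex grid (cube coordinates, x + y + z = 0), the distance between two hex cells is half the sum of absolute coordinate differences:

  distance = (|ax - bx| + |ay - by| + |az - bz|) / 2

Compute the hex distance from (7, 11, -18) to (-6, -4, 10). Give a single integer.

Answer: 28

Derivation:
|ax - bx| = |7 - (-6)| = 13
|ay - by| = |11 - (-4)| = 15
|az - bz| = |-18 - 10| = 28
distance = (13 + 15 + 28) / 2 = 56 / 2 = 28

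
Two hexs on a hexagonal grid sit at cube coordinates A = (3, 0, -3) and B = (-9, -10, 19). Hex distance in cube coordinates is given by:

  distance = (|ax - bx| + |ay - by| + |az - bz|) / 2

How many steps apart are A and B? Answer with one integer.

Answer: 22

Derivation:
|ax - bx| = |3 - (-9)| = 12
|ay - by| = |0 - (-10)| = 10
|az - bz| = |-3 - 19| = 22
distance = (12 + 10 + 22) / 2 = 44 / 2 = 22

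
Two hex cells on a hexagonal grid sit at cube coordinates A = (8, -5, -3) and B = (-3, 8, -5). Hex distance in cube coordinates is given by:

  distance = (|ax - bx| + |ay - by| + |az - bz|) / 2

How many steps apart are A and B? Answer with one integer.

|ax - bx| = |8 - (-3)| = 11
|ay - by| = |-5 - 8| = 13
|az - bz| = |-3 - (-5)| = 2
distance = (11 + 13 + 2) / 2 = 26 / 2 = 13

Answer: 13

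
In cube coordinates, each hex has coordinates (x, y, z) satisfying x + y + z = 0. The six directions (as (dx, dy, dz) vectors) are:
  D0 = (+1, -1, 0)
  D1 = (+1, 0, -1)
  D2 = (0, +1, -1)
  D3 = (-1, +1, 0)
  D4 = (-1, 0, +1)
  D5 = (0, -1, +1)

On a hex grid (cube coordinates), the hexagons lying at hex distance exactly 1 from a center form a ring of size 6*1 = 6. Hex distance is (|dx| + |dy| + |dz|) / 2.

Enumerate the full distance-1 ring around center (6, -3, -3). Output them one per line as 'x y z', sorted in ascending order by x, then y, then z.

Answer: 5 -3 -2
5 -2 -3
6 -4 -2
6 -2 -4
7 -4 -3
7 -3 -4

Derivation:
Walk ring at distance 1 from (6, -3, -3):
Start at center + D4*1 = (5, -3, -2)
  hex 0: (5, -3, -2)
  hex 1: (6, -4, -2)
  hex 2: (7, -4, -3)
  hex 3: (7, -3, -4)
  hex 4: (6, -2, -4)
  hex 5: (5, -2, -3)
Sorted: 6 hexes.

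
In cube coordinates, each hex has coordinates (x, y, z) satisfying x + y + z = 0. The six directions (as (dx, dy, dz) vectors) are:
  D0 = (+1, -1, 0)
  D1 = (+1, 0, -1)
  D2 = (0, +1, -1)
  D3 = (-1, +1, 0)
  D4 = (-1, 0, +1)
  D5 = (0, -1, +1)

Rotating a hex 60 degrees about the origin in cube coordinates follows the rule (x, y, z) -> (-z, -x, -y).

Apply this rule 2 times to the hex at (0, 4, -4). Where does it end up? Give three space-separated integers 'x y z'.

Answer: 4 -4 0

Derivation:
Start: (0, 4, -4)
Step 1: (0, 4, -4) -> (-(-4), -(0), -(4)) = (4, 0, -4)
Step 2: (4, 0, -4) -> (-(-4), -(4), -(0)) = (4, -4, 0)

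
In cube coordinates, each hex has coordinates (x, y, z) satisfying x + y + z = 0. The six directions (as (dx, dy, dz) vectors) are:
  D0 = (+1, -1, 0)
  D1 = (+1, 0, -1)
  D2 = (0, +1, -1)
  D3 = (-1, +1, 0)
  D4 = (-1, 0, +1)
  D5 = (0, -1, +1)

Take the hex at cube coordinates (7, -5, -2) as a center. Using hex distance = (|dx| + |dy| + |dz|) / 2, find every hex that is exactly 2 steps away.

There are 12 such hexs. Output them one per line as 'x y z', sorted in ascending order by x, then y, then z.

Walk ring at distance 2 from (7, -5, -2):
Start at center + D4*2 = (5, -5, 0)
  hex 0: (5, -5, 0)
  hex 1: (6, -6, 0)
  hex 2: (7, -7, 0)
  hex 3: (8, -7, -1)
  hex 4: (9, -7, -2)
  hex 5: (9, -6, -3)
  hex 6: (9, -5, -4)
  hex 7: (8, -4, -4)
  hex 8: (7, -3, -4)
  hex 9: (6, -3, -3)
  hex 10: (5, -3, -2)
  hex 11: (5, -4, -1)
Sorted: 12 hexes.

Answer: 5 -5 0
5 -4 -1
5 -3 -2
6 -6 0
6 -3 -3
7 -7 0
7 -3 -4
8 -7 -1
8 -4 -4
9 -7 -2
9 -6 -3
9 -5 -4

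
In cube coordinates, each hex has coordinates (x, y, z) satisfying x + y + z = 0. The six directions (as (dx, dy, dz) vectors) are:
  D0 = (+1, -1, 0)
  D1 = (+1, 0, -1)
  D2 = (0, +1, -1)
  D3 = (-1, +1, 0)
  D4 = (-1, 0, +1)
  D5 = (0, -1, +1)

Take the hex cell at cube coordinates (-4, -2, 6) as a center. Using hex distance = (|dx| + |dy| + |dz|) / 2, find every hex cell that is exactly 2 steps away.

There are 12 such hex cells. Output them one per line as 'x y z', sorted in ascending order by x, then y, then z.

Answer: -6 -2 8
-6 -1 7
-6 0 6
-5 -3 8
-5 0 5
-4 -4 8
-4 0 4
-3 -4 7
-3 -1 4
-2 -4 6
-2 -3 5
-2 -2 4

Derivation:
Walk ring at distance 2 from (-4, -2, 6):
Start at center + D4*2 = (-6, -2, 8)
  hex 0: (-6, -2, 8)
  hex 1: (-5, -3, 8)
  hex 2: (-4, -4, 8)
  hex 3: (-3, -4, 7)
  hex 4: (-2, -4, 6)
  hex 5: (-2, -3, 5)
  hex 6: (-2, -2, 4)
  hex 7: (-3, -1, 4)
  hex 8: (-4, 0, 4)
  hex 9: (-5, 0, 5)
  hex 10: (-6, 0, 6)
  hex 11: (-6, -1, 7)
Sorted: 12 hexes.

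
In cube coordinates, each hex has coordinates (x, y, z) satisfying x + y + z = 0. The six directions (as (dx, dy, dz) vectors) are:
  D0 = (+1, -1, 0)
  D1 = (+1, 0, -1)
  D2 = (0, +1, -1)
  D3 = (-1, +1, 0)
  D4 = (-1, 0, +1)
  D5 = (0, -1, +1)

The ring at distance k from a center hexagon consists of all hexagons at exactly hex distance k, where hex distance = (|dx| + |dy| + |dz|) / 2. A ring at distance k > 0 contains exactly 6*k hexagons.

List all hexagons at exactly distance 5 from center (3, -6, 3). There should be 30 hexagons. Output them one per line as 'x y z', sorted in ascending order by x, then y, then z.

Walk ring at distance 5 from (3, -6, 3):
Start at center + D4*5 = (-2, -6, 8)
  hex 0: (-2, -6, 8)
  hex 1: (-1, -7, 8)
  hex 2: (0, -8, 8)
  hex 3: (1, -9, 8)
  hex 4: (2, -10, 8)
  hex 5: (3, -11, 8)
  hex 6: (4, -11, 7)
  hex 7: (5, -11, 6)
  hex 8: (6, -11, 5)
  hex 9: (7, -11, 4)
  hex 10: (8, -11, 3)
  hex 11: (8, -10, 2)
  hex 12: (8, -9, 1)
  hex 13: (8, -8, 0)
  hex 14: (8, -7, -1)
  hex 15: (8, -6, -2)
  hex 16: (7, -5, -2)
  hex 17: (6, -4, -2)
  hex 18: (5, -3, -2)
  hex 19: (4, -2, -2)
  hex 20: (3, -1, -2)
  hex 21: (2, -1, -1)
  hex 22: (1, -1, 0)
  hex 23: (0, -1, 1)
  hex 24: (-1, -1, 2)
  hex 25: (-2, -1, 3)
  hex 26: (-2, -2, 4)
  hex 27: (-2, -3, 5)
  hex 28: (-2, -4, 6)
  hex 29: (-2, -5, 7)
Sorted: 30 hexes.

Answer: -2 -6 8
-2 -5 7
-2 -4 6
-2 -3 5
-2 -2 4
-2 -1 3
-1 -7 8
-1 -1 2
0 -8 8
0 -1 1
1 -9 8
1 -1 0
2 -10 8
2 -1 -1
3 -11 8
3 -1 -2
4 -11 7
4 -2 -2
5 -11 6
5 -3 -2
6 -11 5
6 -4 -2
7 -11 4
7 -5 -2
8 -11 3
8 -10 2
8 -9 1
8 -8 0
8 -7 -1
8 -6 -2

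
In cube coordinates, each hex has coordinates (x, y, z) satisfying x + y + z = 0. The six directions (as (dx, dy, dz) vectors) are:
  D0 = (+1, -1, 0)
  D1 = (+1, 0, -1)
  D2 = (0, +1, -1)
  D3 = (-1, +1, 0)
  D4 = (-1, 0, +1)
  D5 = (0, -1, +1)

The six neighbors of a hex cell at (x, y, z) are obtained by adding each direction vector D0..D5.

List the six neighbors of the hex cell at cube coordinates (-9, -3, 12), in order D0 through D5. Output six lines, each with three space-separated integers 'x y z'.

Center: (-9, -3, 12). Add each direction:
  D0: (-9, -3, 12) + (1, -1, 0) = (-8, -4, 12)
  D1: (-9, -3, 12) + (1, 0, -1) = (-8, -3, 11)
  D2: (-9, -3, 12) + (0, 1, -1) = (-9, -2, 11)
  D3: (-9, -3, 12) + (-1, 1, 0) = (-10, -2, 12)
  D4: (-9, -3, 12) + (-1, 0, 1) = (-10, -3, 13)
  D5: (-9, -3, 12) + (0, -1, 1) = (-9, -4, 13)

Answer: -8 -4 12
-8 -3 11
-9 -2 11
-10 -2 12
-10 -3 13
-9 -4 13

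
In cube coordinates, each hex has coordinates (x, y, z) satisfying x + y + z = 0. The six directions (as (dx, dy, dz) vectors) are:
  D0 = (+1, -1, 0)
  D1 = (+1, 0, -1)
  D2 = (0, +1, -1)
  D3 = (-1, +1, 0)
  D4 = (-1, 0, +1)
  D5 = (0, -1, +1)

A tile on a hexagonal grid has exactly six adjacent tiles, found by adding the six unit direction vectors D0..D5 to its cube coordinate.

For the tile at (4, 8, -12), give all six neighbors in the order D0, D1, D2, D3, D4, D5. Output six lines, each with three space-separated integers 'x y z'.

Answer: 5 7 -12
5 8 -13
4 9 -13
3 9 -12
3 8 -11
4 7 -11

Derivation:
Center: (4, 8, -12). Add each direction:
  D0: (4, 8, -12) + (1, -1, 0) = (5, 7, -12)
  D1: (4, 8, -12) + (1, 0, -1) = (5, 8, -13)
  D2: (4, 8, -12) + (0, 1, -1) = (4, 9, -13)
  D3: (4, 8, -12) + (-1, 1, 0) = (3, 9, -12)
  D4: (4, 8, -12) + (-1, 0, 1) = (3, 8, -11)
  D5: (4, 8, -12) + (0, -1, 1) = (4, 7, -11)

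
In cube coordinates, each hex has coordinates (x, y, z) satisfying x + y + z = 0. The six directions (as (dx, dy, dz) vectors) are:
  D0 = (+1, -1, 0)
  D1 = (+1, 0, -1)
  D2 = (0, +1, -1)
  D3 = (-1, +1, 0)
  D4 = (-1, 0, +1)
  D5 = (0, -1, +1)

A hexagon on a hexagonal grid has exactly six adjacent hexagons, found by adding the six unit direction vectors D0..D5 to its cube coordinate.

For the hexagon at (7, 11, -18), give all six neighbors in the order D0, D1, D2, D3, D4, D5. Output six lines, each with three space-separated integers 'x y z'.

Answer: 8 10 -18
8 11 -19
7 12 -19
6 12 -18
6 11 -17
7 10 -17

Derivation:
Center: (7, 11, -18). Add each direction:
  D0: (7, 11, -18) + (1, -1, 0) = (8, 10, -18)
  D1: (7, 11, -18) + (1, 0, -1) = (8, 11, -19)
  D2: (7, 11, -18) + (0, 1, -1) = (7, 12, -19)
  D3: (7, 11, -18) + (-1, 1, 0) = (6, 12, -18)
  D4: (7, 11, -18) + (-1, 0, 1) = (6, 11, -17)
  D5: (7, 11, -18) + (0, -1, 1) = (7, 10, -17)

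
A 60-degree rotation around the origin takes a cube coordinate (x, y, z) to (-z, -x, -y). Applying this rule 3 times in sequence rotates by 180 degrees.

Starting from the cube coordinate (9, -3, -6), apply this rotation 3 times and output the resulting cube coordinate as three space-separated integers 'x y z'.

Answer: -9 3 6

Derivation:
Start: (9, -3, -6)
Step 1: (9, -3, -6) -> (-(-6), -(9), -(-3)) = (6, -9, 3)
Step 2: (6, -9, 3) -> (-(3), -(6), -(-9)) = (-3, -6, 9)
Step 3: (-3, -6, 9) -> (-(9), -(-3), -(-6)) = (-9, 3, 6)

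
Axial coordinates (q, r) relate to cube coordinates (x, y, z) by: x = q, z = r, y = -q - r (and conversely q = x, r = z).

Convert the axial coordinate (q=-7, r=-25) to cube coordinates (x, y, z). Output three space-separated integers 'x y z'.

Answer: -7 32 -25

Derivation:
x = q = -7
z = r = -25
y = -x - z = -(-7) - (-25) = 32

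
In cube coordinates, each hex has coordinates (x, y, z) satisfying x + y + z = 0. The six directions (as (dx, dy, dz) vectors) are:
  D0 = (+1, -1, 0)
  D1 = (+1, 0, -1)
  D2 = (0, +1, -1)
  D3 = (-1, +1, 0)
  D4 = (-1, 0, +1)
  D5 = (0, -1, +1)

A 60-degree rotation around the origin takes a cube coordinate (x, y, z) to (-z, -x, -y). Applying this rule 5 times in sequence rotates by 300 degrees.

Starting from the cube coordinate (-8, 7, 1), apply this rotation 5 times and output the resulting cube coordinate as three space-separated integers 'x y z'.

Answer: -7 -1 8

Derivation:
Start: (-8, 7, 1)
Step 1: (-8, 7, 1) -> (-(1), -(-8), -(7)) = (-1, 8, -7)
Step 2: (-1, 8, -7) -> (-(-7), -(-1), -(8)) = (7, 1, -8)
Step 3: (7, 1, -8) -> (-(-8), -(7), -(1)) = (8, -7, -1)
Step 4: (8, -7, -1) -> (-(-1), -(8), -(-7)) = (1, -8, 7)
Step 5: (1, -8, 7) -> (-(7), -(1), -(-8)) = (-7, -1, 8)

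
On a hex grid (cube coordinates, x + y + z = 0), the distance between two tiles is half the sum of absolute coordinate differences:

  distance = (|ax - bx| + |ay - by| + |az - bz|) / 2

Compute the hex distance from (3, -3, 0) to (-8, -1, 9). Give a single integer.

Answer: 11

Derivation:
|ax - bx| = |3 - (-8)| = 11
|ay - by| = |-3 - (-1)| = 2
|az - bz| = |0 - 9| = 9
distance = (11 + 2 + 9) / 2 = 22 / 2 = 11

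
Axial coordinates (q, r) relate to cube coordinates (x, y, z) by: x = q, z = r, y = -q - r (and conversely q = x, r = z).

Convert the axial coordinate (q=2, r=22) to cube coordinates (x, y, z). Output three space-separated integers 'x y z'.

Answer: 2 -24 22

Derivation:
x = q = 2
z = r = 22
y = -x - z = -(2) - (22) = -24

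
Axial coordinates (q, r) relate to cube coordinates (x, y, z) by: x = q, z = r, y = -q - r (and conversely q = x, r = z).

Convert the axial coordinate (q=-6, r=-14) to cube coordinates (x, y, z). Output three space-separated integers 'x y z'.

Answer: -6 20 -14

Derivation:
x = q = -6
z = r = -14
y = -x - z = -(-6) - (-14) = 20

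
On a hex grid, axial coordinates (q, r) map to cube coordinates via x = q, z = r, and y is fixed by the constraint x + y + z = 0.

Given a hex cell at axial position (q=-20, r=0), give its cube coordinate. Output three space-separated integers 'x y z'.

x = q = -20
z = r = 0
y = -x - z = -(-20) - (0) = 20

Answer: -20 20 0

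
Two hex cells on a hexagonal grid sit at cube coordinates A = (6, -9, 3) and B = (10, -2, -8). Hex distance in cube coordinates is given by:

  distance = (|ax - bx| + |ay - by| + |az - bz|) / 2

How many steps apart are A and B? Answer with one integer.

Answer: 11

Derivation:
|ax - bx| = |6 - 10| = 4
|ay - by| = |-9 - (-2)| = 7
|az - bz| = |3 - (-8)| = 11
distance = (4 + 7 + 11) / 2 = 22 / 2 = 11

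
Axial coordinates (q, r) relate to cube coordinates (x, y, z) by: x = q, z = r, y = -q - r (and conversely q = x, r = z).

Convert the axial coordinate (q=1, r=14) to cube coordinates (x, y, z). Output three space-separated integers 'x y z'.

x = q = 1
z = r = 14
y = -x - z = -(1) - (14) = -15

Answer: 1 -15 14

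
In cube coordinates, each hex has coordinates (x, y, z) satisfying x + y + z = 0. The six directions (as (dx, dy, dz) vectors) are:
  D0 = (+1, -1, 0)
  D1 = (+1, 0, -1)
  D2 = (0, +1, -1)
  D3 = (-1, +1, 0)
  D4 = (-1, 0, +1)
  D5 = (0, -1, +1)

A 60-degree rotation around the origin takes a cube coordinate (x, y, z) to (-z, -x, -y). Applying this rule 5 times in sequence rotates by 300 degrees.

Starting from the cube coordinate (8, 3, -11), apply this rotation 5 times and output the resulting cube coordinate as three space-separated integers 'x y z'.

Answer: -3 11 -8

Derivation:
Start: (8, 3, -11)
Step 1: (8, 3, -11) -> (-(-11), -(8), -(3)) = (11, -8, -3)
Step 2: (11, -8, -3) -> (-(-3), -(11), -(-8)) = (3, -11, 8)
Step 3: (3, -11, 8) -> (-(8), -(3), -(-11)) = (-8, -3, 11)
Step 4: (-8, -3, 11) -> (-(11), -(-8), -(-3)) = (-11, 8, 3)
Step 5: (-11, 8, 3) -> (-(3), -(-11), -(8)) = (-3, 11, -8)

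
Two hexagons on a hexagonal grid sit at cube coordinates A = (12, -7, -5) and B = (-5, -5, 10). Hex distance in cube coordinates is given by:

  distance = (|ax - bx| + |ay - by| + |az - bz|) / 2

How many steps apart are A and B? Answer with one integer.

Answer: 17

Derivation:
|ax - bx| = |12 - (-5)| = 17
|ay - by| = |-7 - (-5)| = 2
|az - bz| = |-5 - 10| = 15
distance = (17 + 2 + 15) / 2 = 34 / 2 = 17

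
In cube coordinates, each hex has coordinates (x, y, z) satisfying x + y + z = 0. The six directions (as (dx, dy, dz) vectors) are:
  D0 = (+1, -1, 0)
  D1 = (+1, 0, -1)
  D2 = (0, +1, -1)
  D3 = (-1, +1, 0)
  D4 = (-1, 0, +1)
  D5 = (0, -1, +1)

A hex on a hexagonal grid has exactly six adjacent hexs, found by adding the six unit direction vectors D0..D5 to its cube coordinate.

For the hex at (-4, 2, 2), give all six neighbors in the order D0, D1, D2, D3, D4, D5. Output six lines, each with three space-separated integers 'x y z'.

Center: (-4, 2, 2). Add each direction:
  D0: (-4, 2, 2) + (1, -1, 0) = (-3, 1, 2)
  D1: (-4, 2, 2) + (1, 0, -1) = (-3, 2, 1)
  D2: (-4, 2, 2) + (0, 1, -1) = (-4, 3, 1)
  D3: (-4, 2, 2) + (-1, 1, 0) = (-5, 3, 2)
  D4: (-4, 2, 2) + (-1, 0, 1) = (-5, 2, 3)
  D5: (-4, 2, 2) + (0, -1, 1) = (-4, 1, 3)

Answer: -3 1 2
-3 2 1
-4 3 1
-5 3 2
-5 2 3
-4 1 3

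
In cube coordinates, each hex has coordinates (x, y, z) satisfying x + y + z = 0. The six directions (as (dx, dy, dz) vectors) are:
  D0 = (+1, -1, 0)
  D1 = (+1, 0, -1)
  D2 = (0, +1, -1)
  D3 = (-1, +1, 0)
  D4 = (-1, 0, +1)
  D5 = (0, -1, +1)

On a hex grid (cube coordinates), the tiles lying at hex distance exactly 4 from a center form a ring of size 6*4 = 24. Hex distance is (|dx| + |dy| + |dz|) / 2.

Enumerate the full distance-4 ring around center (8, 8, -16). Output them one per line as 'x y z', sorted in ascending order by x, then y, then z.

Walk ring at distance 4 from (8, 8, -16):
Start at center + D4*4 = (4, 8, -12)
  hex 0: (4, 8, -12)
  hex 1: (5, 7, -12)
  hex 2: (6, 6, -12)
  hex 3: (7, 5, -12)
  hex 4: (8, 4, -12)
  hex 5: (9, 4, -13)
  hex 6: (10, 4, -14)
  hex 7: (11, 4, -15)
  hex 8: (12, 4, -16)
  hex 9: (12, 5, -17)
  hex 10: (12, 6, -18)
  hex 11: (12, 7, -19)
  hex 12: (12, 8, -20)
  hex 13: (11, 9, -20)
  hex 14: (10, 10, -20)
  hex 15: (9, 11, -20)
  hex 16: (8, 12, -20)
  hex 17: (7, 12, -19)
  hex 18: (6, 12, -18)
  hex 19: (5, 12, -17)
  hex 20: (4, 12, -16)
  hex 21: (4, 11, -15)
  hex 22: (4, 10, -14)
  hex 23: (4, 9, -13)
Sorted: 24 hexes.

Answer: 4 8 -12
4 9 -13
4 10 -14
4 11 -15
4 12 -16
5 7 -12
5 12 -17
6 6 -12
6 12 -18
7 5 -12
7 12 -19
8 4 -12
8 12 -20
9 4 -13
9 11 -20
10 4 -14
10 10 -20
11 4 -15
11 9 -20
12 4 -16
12 5 -17
12 6 -18
12 7 -19
12 8 -20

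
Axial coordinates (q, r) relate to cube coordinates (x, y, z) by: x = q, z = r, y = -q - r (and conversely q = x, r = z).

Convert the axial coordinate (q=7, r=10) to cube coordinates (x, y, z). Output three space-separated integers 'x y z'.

x = q = 7
z = r = 10
y = -x - z = -(7) - (10) = -17

Answer: 7 -17 10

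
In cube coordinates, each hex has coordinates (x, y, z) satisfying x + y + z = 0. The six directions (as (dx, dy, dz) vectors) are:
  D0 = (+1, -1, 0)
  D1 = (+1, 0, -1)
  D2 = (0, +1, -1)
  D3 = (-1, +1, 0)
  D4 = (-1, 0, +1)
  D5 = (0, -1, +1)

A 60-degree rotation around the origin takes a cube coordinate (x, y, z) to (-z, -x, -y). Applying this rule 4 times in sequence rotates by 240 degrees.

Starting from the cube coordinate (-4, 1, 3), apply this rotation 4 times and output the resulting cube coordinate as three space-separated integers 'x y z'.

Answer: 3 -4 1

Derivation:
Start: (-4, 1, 3)
Step 1: (-4, 1, 3) -> (-(3), -(-4), -(1)) = (-3, 4, -1)
Step 2: (-3, 4, -1) -> (-(-1), -(-3), -(4)) = (1, 3, -4)
Step 3: (1, 3, -4) -> (-(-4), -(1), -(3)) = (4, -1, -3)
Step 4: (4, -1, -3) -> (-(-3), -(4), -(-1)) = (3, -4, 1)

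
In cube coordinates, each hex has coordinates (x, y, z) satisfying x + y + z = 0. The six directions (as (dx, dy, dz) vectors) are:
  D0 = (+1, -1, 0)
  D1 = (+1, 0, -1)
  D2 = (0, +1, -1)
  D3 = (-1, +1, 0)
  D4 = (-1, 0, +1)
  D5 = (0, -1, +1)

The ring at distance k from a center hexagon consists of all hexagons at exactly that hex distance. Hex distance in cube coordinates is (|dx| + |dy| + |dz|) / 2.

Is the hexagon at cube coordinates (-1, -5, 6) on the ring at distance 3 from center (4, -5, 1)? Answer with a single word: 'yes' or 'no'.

Answer: no

Derivation:
|px - cx| = |-1 - 4| = 5
|py - cy| = |-5 - (-5)| = 0
|pz - cz| = |6 - 1| = 5
distance = (5+0+5)/2 = 10/2 = 5
radius = 3; distance != radius -> no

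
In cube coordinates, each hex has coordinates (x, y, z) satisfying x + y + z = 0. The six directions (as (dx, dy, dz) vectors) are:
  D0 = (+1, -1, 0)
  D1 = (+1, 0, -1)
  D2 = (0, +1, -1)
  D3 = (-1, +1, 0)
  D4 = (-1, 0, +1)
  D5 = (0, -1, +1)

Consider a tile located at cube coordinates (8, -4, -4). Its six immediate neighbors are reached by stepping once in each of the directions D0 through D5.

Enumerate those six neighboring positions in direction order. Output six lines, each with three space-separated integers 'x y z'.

Answer: 9 -5 -4
9 -4 -5
8 -3 -5
7 -3 -4
7 -4 -3
8 -5 -3

Derivation:
Center: (8, -4, -4). Add each direction:
  D0: (8, -4, -4) + (1, -1, 0) = (9, -5, -4)
  D1: (8, -4, -4) + (1, 0, -1) = (9, -4, -5)
  D2: (8, -4, -4) + (0, 1, -1) = (8, -3, -5)
  D3: (8, -4, -4) + (-1, 1, 0) = (7, -3, -4)
  D4: (8, -4, -4) + (-1, 0, 1) = (7, -4, -3)
  D5: (8, -4, -4) + (0, -1, 1) = (8, -5, -3)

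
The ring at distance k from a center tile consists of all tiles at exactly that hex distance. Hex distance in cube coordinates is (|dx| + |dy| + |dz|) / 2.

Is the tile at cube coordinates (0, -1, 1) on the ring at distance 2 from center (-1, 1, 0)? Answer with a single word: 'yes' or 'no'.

|px - cx| = |0 - (-1)| = 1
|py - cy| = |-1 - 1| = 2
|pz - cz| = |1 - 0| = 1
distance = (1+2+1)/2 = 4/2 = 2
radius = 2; distance == radius -> yes

Answer: yes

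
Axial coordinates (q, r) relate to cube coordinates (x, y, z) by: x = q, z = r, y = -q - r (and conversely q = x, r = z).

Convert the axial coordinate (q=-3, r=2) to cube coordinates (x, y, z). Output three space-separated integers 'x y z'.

Answer: -3 1 2

Derivation:
x = q = -3
z = r = 2
y = -x - z = -(-3) - (2) = 1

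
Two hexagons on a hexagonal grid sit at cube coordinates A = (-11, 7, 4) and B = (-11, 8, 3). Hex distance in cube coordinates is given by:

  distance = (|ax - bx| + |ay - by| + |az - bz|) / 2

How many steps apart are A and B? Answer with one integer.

|ax - bx| = |-11 - (-11)| = 0
|ay - by| = |7 - 8| = 1
|az - bz| = |4 - 3| = 1
distance = (0 + 1 + 1) / 2 = 2 / 2 = 1

Answer: 1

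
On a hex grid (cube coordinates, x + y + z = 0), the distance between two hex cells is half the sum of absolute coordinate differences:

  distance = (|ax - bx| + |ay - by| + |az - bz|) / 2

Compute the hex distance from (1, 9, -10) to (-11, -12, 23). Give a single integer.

|ax - bx| = |1 - (-11)| = 12
|ay - by| = |9 - (-12)| = 21
|az - bz| = |-10 - 23| = 33
distance = (12 + 21 + 33) / 2 = 66 / 2 = 33

Answer: 33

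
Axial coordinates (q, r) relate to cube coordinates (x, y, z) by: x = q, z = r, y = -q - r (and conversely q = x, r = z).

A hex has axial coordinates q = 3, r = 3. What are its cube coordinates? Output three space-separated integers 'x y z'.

x = q = 3
z = r = 3
y = -x - z = -(3) - (3) = -6

Answer: 3 -6 3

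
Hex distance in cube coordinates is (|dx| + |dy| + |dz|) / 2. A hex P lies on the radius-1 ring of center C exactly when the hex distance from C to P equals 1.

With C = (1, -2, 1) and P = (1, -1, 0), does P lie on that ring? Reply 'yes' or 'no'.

Answer: yes

Derivation:
|px - cx| = |1 - 1| = 0
|py - cy| = |-1 - (-2)| = 1
|pz - cz| = |0 - 1| = 1
distance = (0+1+1)/2 = 2/2 = 1
radius = 1; distance == radius -> yes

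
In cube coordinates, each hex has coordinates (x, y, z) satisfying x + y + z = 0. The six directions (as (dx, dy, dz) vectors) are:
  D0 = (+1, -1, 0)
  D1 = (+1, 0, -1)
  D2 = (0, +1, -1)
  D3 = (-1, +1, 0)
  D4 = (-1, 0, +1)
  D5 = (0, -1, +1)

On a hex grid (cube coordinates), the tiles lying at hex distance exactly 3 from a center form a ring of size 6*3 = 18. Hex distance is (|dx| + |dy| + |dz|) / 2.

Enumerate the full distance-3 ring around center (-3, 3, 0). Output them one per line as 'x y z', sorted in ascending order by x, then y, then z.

Answer: -6 3 3
-6 4 2
-6 5 1
-6 6 0
-5 2 3
-5 6 -1
-4 1 3
-4 6 -2
-3 0 3
-3 6 -3
-2 0 2
-2 5 -3
-1 0 1
-1 4 -3
0 0 0
0 1 -1
0 2 -2
0 3 -3

Derivation:
Walk ring at distance 3 from (-3, 3, 0):
Start at center + D4*3 = (-6, 3, 3)
  hex 0: (-6, 3, 3)
  hex 1: (-5, 2, 3)
  hex 2: (-4, 1, 3)
  hex 3: (-3, 0, 3)
  hex 4: (-2, 0, 2)
  hex 5: (-1, 0, 1)
  hex 6: (0, 0, 0)
  hex 7: (0, 1, -1)
  hex 8: (0, 2, -2)
  hex 9: (0, 3, -3)
  hex 10: (-1, 4, -3)
  hex 11: (-2, 5, -3)
  hex 12: (-3, 6, -3)
  hex 13: (-4, 6, -2)
  hex 14: (-5, 6, -1)
  hex 15: (-6, 6, 0)
  hex 16: (-6, 5, 1)
  hex 17: (-6, 4, 2)
Sorted: 18 hexes.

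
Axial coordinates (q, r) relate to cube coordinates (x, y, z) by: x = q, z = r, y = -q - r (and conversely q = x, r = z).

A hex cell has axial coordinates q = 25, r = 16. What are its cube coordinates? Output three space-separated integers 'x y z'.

Answer: 25 -41 16

Derivation:
x = q = 25
z = r = 16
y = -x - z = -(25) - (16) = -41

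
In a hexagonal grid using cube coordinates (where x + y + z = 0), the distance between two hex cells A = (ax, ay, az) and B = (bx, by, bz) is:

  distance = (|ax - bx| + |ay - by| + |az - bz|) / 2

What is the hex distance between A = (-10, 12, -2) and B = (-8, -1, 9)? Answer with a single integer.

Answer: 13

Derivation:
|ax - bx| = |-10 - (-8)| = 2
|ay - by| = |12 - (-1)| = 13
|az - bz| = |-2 - 9| = 11
distance = (2 + 13 + 11) / 2 = 26 / 2 = 13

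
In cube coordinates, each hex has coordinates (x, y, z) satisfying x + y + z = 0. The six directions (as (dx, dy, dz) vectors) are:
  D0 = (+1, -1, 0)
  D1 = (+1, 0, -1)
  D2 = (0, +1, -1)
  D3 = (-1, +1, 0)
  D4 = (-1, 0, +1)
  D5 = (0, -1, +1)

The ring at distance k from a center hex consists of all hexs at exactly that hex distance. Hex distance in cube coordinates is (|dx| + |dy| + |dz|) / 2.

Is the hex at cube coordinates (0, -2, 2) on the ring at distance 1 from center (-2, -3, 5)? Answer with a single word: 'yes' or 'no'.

Answer: no

Derivation:
|px - cx| = |0 - (-2)| = 2
|py - cy| = |-2 - (-3)| = 1
|pz - cz| = |2 - 5| = 3
distance = (2+1+3)/2 = 6/2 = 3
radius = 1; distance != radius -> no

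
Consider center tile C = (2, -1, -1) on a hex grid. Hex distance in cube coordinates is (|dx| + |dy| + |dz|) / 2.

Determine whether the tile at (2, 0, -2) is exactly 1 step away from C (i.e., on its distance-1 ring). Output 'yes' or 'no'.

Answer: yes

Derivation:
|px - cx| = |2 - 2| = 0
|py - cy| = |0 - (-1)| = 1
|pz - cz| = |-2 - (-1)| = 1
distance = (0+1+1)/2 = 2/2 = 1
radius = 1; distance == radius -> yes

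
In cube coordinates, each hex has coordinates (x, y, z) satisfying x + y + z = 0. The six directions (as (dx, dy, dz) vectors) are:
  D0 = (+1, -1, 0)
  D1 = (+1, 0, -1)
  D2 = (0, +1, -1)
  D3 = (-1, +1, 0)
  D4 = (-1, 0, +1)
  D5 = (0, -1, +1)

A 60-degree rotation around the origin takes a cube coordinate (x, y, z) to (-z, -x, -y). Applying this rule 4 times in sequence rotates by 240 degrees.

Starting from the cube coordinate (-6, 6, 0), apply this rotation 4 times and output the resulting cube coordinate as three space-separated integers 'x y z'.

Start: (-6, 6, 0)
Step 1: (-6, 6, 0) -> (-(0), -(-6), -(6)) = (0, 6, -6)
Step 2: (0, 6, -6) -> (-(-6), -(0), -(6)) = (6, 0, -6)
Step 3: (6, 0, -6) -> (-(-6), -(6), -(0)) = (6, -6, 0)
Step 4: (6, -6, 0) -> (-(0), -(6), -(-6)) = (0, -6, 6)

Answer: 0 -6 6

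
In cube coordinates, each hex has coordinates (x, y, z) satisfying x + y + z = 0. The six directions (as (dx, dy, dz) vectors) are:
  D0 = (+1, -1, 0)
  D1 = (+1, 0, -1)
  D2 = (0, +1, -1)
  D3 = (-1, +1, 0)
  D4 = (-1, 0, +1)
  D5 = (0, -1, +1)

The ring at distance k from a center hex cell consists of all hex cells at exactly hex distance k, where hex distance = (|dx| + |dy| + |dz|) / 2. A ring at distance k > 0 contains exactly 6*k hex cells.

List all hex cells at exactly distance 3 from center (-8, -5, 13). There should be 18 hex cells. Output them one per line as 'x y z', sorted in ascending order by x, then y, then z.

Answer: -11 -5 16
-11 -4 15
-11 -3 14
-11 -2 13
-10 -6 16
-10 -2 12
-9 -7 16
-9 -2 11
-8 -8 16
-8 -2 10
-7 -8 15
-7 -3 10
-6 -8 14
-6 -4 10
-5 -8 13
-5 -7 12
-5 -6 11
-5 -5 10

Derivation:
Walk ring at distance 3 from (-8, -5, 13):
Start at center + D4*3 = (-11, -5, 16)
  hex 0: (-11, -5, 16)
  hex 1: (-10, -6, 16)
  hex 2: (-9, -7, 16)
  hex 3: (-8, -8, 16)
  hex 4: (-7, -8, 15)
  hex 5: (-6, -8, 14)
  hex 6: (-5, -8, 13)
  hex 7: (-5, -7, 12)
  hex 8: (-5, -6, 11)
  hex 9: (-5, -5, 10)
  hex 10: (-6, -4, 10)
  hex 11: (-7, -3, 10)
  hex 12: (-8, -2, 10)
  hex 13: (-9, -2, 11)
  hex 14: (-10, -2, 12)
  hex 15: (-11, -2, 13)
  hex 16: (-11, -3, 14)
  hex 17: (-11, -4, 15)
Sorted: 18 hexes.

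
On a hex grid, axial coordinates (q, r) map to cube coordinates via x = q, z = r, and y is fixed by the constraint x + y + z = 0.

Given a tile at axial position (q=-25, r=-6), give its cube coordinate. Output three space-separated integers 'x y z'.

x = q = -25
z = r = -6
y = -x - z = -(-25) - (-6) = 31

Answer: -25 31 -6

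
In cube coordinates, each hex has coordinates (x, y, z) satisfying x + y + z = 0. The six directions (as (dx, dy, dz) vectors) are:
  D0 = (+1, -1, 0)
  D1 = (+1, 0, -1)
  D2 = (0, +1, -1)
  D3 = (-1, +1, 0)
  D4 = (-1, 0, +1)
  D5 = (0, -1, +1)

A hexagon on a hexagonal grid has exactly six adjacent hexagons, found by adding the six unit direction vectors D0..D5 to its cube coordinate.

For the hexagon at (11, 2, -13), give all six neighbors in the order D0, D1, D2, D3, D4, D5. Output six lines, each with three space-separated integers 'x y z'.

Answer: 12 1 -13
12 2 -14
11 3 -14
10 3 -13
10 2 -12
11 1 -12

Derivation:
Center: (11, 2, -13). Add each direction:
  D0: (11, 2, -13) + (1, -1, 0) = (12, 1, -13)
  D1: (11, 2, -13) + (1, 0, -1) = (12, 2, -14)
  D2: (11, 2, -13) + (0, 1, -1) = (11, 3, -14)
  D3: (11, 2, -13) + (-1, 1, 0) = (10, 3, -13)
  D4: (11, 2, -13) + (-1, 0, 1) = (10, 2, -12)
  D5: (11, 2, -13) + (0, -1, 1) = (11, 1, -12)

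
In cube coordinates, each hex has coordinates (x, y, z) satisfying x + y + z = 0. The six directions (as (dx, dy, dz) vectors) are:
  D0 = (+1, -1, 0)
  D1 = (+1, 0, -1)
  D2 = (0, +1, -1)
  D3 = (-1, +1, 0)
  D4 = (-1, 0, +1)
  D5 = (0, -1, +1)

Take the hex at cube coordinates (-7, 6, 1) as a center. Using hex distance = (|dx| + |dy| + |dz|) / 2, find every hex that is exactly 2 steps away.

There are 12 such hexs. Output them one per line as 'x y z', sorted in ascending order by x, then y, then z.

Answer: -9 6 3
-9 7 2
-9 8 1
-8 5 3
-8 8 0
-7 4 3
-7 8 -1
-6 4 2
-6 7 -1
-5 4 1
-5 5 0
-5 6 -1

Derivation:
Walk ring at distance 2 from (-7, 6, 1):
Start at center + D4*2 = (-9, 6, 3)
  hex 0: (-9, 6, 3)
  hex 1: (-8, 5, 3)
  hex 2: (-7, 4, 3)
  hex 3: (-6, 4, 2)
  hex 4: (-5, 4, 1)
  hex 5: (-5, 5, 0)
  hex 6: (-5, 6, -1)
  hex 7: (-6, 7, -1)
  hex 8: (-7, 8, -1)
  hex 9: (-8, 8, 0)
  hex 10: (-9, 8, 1)
  hex 11: (-9, 7, 2)
Sorted: 12 hexes.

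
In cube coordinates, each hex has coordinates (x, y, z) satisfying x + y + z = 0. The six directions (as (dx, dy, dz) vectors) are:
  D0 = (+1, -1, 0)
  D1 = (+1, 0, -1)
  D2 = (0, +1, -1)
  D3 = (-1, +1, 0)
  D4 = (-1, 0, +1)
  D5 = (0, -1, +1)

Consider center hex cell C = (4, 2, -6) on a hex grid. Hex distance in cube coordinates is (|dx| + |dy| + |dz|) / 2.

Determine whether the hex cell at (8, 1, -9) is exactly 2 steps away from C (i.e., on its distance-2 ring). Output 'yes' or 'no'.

|px - cx| = |8 - 4| = 4
|py - cy| = |1 - 2| = 1
|pz - cz| = |-9 - (-6)| = 3
distance = (4+1+3)/2 = 8/2 = 4
radius = 2; distance != radius -> no

Answer: no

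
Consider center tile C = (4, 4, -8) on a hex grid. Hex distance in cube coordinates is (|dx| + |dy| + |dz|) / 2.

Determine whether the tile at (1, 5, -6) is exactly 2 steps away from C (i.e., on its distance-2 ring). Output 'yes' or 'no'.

Answer: no

Derivation:
|px - cx| = |1 - 4| = 3
|py - cy| = |5 - 4| = 1
|pz - cz| = |-6 - (-8)| = 2
distance = (3+1+2)/2 = 6/2 = 3
radius = 2; distance != radius -> no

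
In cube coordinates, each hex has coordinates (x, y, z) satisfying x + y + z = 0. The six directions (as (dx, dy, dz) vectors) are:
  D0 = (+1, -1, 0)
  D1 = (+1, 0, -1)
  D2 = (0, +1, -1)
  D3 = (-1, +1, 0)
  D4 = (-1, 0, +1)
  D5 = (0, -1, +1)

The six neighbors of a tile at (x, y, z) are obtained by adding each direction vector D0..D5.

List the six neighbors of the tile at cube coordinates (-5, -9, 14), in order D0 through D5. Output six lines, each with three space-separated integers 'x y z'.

Answer: -4 -10 14
-4 -9 13
-5 -8 13
-6 -8 14
-6 -9 15
-5 -10 15

Derivation:
Center: (-5, -9, 14). Add each direction:
  D0: (-5, -9, 14) + (1, -1, 0) = (-4, -10, 14)
  D1: (-5, -9, 14) + (1, 0, -1) = (-4, -9, 13)
  D2: (-5, -9, 14) + (0, 1, -1) = (-5, -8, 13)
  D3: (-5, -9, 14) + (-1, 1, 0) = (-6, -8, 14)
  D4: (-5, -9, 14) + (-1, 0, 1) = (-6, -9, 15)
  D5: (-5, -9, 14) + (0, -1, 1) = (-5, -10, 15)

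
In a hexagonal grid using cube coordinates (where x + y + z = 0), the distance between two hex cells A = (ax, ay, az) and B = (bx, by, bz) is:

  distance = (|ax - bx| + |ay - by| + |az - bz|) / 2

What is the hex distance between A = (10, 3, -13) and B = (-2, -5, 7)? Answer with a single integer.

Answer: 20

Derivation:
|ax - bx| = |10 - (-2)| = 12
|ay - by| = |3 - (-5)| = 8
|az - bz| = |-13 - 7| = 20
distance = (12 + 8 + 20) / 2 = 40 / 2 = 20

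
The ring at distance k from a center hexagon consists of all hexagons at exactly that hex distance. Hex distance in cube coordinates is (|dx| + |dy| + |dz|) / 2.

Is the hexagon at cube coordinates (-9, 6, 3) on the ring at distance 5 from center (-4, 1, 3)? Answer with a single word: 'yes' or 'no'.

|px - cx| = |-9 - (-4)| = 5
|py - cy| = |6 - 1| = 5
|pz - cz| = |3 - 3| = 0
distance = (5+5+0)/2 = 10/2 = 5
radius = 5; distance == radius -> yes

Answer: yes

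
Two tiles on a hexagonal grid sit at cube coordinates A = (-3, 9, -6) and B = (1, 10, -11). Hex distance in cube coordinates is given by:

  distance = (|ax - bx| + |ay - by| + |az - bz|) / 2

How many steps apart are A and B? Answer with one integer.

|ax - bx| = |-3 - 1| = 4
|ay - by| = |9 - 10| = 1
|az - bz| = |-6 - (-11)| = 5
distance = (4 + 1 + 5) / 2 = 10 / 2 = 5

Answer: 5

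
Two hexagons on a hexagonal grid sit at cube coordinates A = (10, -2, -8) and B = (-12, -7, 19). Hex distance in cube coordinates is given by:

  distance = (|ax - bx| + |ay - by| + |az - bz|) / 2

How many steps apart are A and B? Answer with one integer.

|ax - bx| = |10 - (-12)| = 22
|ay - by| = |-2 - (-7)| = 5
|az - bz| = |-8 - 19| = 27
distance = (22 + 5 + 27) / 2 = 54 / 2 = 27

Answer: 27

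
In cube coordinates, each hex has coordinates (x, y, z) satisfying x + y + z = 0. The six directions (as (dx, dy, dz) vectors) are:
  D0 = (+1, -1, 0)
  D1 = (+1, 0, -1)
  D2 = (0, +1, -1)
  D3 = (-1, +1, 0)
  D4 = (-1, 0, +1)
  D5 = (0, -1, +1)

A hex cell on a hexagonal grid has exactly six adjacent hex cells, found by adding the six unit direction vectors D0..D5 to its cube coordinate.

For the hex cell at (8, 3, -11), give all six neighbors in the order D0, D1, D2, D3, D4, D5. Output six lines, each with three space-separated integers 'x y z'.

Answer: 9 2 -11
9 3 -12
8 4 -12
7 4 -11
7 3 -10
8 2 -10

Derivation:
Center: (8, 3, -11). Add each direction:
  D0: (8, 3, -11) + (1, -1, 0) = (9, 2, -11)
  D1: (8, 3, -11) + (1, 0, -1) = (9, 3, -12)
  D2: (8, 3, -11) + (0, 1, -1) = (8, 4, -12)
  D3: (8, 3, -11) + (-1, 1, 0) = (7, 4, -11)
  D4: (8, 3, -11) + (-1, 0, 1) = (7, 3, -10)
  D5: (8, 3, -11) + (0, -1, 1) = (8, 2, -10)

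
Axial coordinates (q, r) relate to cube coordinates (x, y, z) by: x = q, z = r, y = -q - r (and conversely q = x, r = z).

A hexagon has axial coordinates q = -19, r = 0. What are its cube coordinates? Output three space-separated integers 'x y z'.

x = q = -19
z = r = 0
y = -x - z = -(-19) - (0) = 19

Answer: -19 19 0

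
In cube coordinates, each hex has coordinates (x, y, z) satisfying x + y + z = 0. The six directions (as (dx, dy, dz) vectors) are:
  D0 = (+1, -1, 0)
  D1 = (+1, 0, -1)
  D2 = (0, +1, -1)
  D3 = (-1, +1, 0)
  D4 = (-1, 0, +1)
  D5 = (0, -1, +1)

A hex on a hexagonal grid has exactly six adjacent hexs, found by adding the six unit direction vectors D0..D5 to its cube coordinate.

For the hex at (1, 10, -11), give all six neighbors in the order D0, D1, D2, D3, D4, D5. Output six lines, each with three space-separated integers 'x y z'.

Answer: 2 9 -11
2 10 -12
1 11 -12
0 11 -11
0 10 -10
1 9 -10

Derivation:
Center: (1, 10, -11). Add each direction:
  D0: (1, 10, -11) + (1, -1, 0) = (2, 9, -11)
  D1: (1, 10, -11) + (1, 0, -1) = (2, 10, -12)
  D2: (1, 10, -11) + (0, 1, -1) = (1, 11, -12)
  D3: (1, 10, -11) + (-1, 1, 0) = (0, 11, -11)
  D4: (1, 10, -11) + (-1, 0, 1) = (0, 10, -10)
  D5: (1, 10, -11) + (0, -1, 1) = (1, 9, -10)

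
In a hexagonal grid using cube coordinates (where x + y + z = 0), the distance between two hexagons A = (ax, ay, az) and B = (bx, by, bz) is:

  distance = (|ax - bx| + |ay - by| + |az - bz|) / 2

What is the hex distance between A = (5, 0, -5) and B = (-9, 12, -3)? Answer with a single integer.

Answer: 14

Derivation:
|ax - bx| = |5 - (-9)| = 14
|ay - by| = |0 - 12| = 12
|az - bz| = |-5 - (-3)| = 2
distance = (14 + 12 + 2) / 2 = 28 / 2 = 14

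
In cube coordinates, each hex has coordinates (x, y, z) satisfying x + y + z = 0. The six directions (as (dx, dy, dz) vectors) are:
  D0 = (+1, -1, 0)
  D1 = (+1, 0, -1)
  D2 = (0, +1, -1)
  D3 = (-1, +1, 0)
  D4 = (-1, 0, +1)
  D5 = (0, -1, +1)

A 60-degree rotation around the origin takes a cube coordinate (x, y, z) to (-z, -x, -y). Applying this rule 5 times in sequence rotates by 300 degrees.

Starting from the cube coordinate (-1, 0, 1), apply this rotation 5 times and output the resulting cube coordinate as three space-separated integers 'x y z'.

Start: (-1, 0, 1)
Step 1: (-1, 0, 1) -> (-(1), -(-1), -(0)) = (-1, 1, 0)
Step 2: (-1, 1, 0) -> (-(0), -(-1), -(1)) = (0, 1, -1)
Step 3: (0, 1, -1) -> (-(-1), -(0), -(1)) = (1, 0, -1)
Step 4: (1, 0, -1) -> (-(-1), -(1), -(0)) = (1, -1, 0)
Step 5: (1, -1, 0) -> (-(0), -(1), -(-1)) = (0, -1, 1)

Answer: 0 -1 1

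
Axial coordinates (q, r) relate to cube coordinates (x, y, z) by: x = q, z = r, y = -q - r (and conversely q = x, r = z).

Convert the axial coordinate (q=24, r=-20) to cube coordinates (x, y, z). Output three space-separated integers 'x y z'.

x = q = 24
z = r = -20
y = -x - z = -(24) - (-20) = -4

Answer: 24 -4 -20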